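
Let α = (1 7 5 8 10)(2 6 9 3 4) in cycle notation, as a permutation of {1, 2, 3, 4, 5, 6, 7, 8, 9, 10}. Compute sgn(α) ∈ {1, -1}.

1

The cycle lengths are 5, 5.
A cycle is odd iff its length is even; α has 0 even-length cycles, so sgn(α) = (−1)^0 and α is even.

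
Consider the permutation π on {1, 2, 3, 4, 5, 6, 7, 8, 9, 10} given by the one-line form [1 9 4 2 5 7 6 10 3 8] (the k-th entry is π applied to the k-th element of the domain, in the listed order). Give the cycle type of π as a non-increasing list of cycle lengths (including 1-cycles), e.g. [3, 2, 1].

The disjoint cycles are (1)(2 9 3 4)(5)(6 7)(8 10), with lengths 4, 2, 2, 1, 1 in non-increasing order.

[4, 2, 2, 1, 1]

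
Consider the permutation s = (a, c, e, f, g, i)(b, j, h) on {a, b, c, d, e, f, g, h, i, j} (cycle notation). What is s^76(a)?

a lies in the 6-cycle (a, c, e, f, g, i).
On a 6-cycle, s^6 is the identity, so s^76 = s^4 there (76 ≡ 4 mod 6).
Stepping 4 places around the cycle: a → c → e → f → g.

g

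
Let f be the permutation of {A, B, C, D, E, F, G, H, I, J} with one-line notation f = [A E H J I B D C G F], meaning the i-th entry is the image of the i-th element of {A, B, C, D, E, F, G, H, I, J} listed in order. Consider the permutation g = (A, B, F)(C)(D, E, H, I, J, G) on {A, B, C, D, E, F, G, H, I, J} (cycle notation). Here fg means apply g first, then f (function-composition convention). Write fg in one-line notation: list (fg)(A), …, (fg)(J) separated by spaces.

(fg)(x) = f(g(x)). Computing each image: f(g(A)) = f(B) = E, f(g(B)) = f(F) = B, f(g(C)) = f(C) = H, f(g(D)) = f(E) = I, f(g(E)) = f(H) = C, f(g(F)) = f(A) = A, f(g(G)) = f(D) = J, f(g(H)) = f(I) = G, f(g(I)) = f(J) = F, f(g(J)) = f(G) = D.
Hence fg = [E B H I C A J G F D].

E B H I C A J G F D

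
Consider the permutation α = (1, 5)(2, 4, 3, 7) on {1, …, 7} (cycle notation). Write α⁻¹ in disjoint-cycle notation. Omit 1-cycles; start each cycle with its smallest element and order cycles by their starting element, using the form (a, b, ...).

Inverting a permutation written in cycle notation just reverses the order within every cycle.
After reversing and putting each cycle's least element first, α⁻¹ = (1, 5)(2, 7, 3, 4).

(1, 5)(2, 7, 3, 4)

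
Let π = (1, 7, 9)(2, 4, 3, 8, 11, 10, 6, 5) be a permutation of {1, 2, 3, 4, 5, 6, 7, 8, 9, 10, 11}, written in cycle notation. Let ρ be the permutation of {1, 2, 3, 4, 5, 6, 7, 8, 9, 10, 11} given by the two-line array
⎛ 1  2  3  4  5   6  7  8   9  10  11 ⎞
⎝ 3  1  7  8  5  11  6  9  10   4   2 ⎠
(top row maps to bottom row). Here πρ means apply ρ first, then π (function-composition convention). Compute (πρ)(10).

3

(πρ)(10) = π(ρ(10)). ρ(10) = 4, then π(4) = 3. So (πρ)(10) = 3.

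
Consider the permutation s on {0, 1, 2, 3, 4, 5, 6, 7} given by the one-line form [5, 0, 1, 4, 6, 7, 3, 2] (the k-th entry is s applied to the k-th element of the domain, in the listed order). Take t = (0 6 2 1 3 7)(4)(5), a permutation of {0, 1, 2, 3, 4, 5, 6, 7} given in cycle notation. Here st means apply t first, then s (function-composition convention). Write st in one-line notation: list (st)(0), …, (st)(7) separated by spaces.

(st)(x) = s(t(x)). Computing each image: s(t(0)) = s(6) = 3, s(t(1)) = s(3) = 4, s(t(2)) = s(1) = 0, s(t(3)) = s(7) = 2, s(t(4)) = s(4) = 6, s(t(5)) = s(5) = 7, s(t(6)) = s(2) = 1, s(t(7)) = s(0) = 5.
Hence st = [3 4 0 2 6 7 1 5].

3 4 0 2 6 7 1 5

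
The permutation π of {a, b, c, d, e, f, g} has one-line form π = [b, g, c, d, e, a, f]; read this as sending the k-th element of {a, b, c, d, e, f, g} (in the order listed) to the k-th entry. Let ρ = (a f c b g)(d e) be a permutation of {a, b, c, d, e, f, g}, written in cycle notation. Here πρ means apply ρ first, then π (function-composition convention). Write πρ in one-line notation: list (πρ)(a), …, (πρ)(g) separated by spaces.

a f g e d c b

Chase each element through ρ then π: a → f → a; b → g → f; c → b → g; d → e → e; e → d → d; f → c → c; g → a → b.
Collecting the images, πρ = [a f g e d c b].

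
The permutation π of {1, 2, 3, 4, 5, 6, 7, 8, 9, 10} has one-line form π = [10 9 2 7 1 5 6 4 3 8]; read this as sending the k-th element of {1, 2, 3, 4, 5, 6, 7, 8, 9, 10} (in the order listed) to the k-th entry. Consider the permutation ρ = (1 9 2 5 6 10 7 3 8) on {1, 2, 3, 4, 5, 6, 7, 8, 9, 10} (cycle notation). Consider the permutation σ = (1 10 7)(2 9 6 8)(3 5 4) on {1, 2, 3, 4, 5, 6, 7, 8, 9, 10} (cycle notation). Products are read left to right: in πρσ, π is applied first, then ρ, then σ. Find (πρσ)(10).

Apply the permutations in order: π(10) = 8, then ρ(8) = 1, then σ(1) = 10. So (πρσ)(10) = 10.

10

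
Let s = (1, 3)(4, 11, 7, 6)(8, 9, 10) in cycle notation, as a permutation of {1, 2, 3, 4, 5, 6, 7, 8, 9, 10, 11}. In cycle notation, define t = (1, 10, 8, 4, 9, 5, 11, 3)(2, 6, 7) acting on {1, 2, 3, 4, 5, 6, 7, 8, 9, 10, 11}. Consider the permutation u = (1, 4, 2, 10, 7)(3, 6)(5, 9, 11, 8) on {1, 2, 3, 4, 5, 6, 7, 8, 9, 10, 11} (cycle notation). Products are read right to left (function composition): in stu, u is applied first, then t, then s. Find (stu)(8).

(stu)(8) = s(t(u(8))). u(8) = 5, then t(5) = 11, then s(11) = 7, so the result is 7.

7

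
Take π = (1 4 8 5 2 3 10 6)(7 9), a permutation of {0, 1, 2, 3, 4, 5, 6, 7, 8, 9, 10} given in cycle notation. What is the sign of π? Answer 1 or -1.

The cycle lengths are 8, 2, 1.
A cycle of length ℓ contributes ℓ−1 transpositions, so π is a product of 7 + 1 = 8 transpositions — even.

1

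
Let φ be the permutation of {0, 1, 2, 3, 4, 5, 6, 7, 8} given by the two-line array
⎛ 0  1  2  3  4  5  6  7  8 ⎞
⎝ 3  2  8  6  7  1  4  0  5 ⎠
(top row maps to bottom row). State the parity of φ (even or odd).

odd

In disjoint-cycle form the cycle lengths are 5, 4.
A cycle of length ℓ contributes ℓ−1 transpositions, so φ is a product of 4 + 3 = 7 transpositions — odd.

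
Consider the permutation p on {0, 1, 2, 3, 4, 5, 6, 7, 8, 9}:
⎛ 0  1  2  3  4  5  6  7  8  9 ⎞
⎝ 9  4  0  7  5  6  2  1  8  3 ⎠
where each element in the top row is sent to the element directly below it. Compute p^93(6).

9

Tracing 6 → 2 → … returns to 6 after 9 steps, so 6 lies in a 9-cycle (0 9 3 7 1 4 5 6 2).
Powers repeat with period 9 on this cycle, and 93 mod 9 = 3, so p^93(6) = p^3(6).
Advancing 3 steps from 6: 6 → 2 → 0 → 9.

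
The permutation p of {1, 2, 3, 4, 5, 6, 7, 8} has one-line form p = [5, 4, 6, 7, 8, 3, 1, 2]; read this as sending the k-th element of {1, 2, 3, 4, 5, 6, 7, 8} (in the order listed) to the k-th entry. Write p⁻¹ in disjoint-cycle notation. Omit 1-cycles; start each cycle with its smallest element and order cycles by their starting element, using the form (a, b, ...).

(1, 7, 4, 2, 8, 5)(3, 6)

First write p in disjoint cycles: (1, 5, 8, 2, 4, 7)(3, 6).
Reversing each cycle (and rotating so the smallest element leads) gives p⁻¹ = (1, 7, 4, 2, 8, 5)(3, 6).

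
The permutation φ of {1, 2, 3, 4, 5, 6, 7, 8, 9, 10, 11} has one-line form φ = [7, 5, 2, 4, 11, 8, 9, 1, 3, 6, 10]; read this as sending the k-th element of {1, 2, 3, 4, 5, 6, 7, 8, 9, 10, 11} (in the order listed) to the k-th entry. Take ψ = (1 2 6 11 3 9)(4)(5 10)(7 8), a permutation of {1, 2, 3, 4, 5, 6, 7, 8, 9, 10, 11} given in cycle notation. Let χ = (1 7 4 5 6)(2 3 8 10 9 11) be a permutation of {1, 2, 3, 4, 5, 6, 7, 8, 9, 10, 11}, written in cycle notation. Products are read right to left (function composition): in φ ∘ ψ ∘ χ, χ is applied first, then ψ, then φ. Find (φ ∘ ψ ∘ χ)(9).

2

Apply the permutations in order: χ(9) = 11, then ψ(11) = 3, then φ(3) = 2. So (φ ∘ ψ ∘ χ)(9) = 2.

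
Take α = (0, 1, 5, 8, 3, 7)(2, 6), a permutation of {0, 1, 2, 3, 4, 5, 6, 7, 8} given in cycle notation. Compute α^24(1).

1 lies in the 6-cycle (0, 1, 5, 8, 3, 7).
On a 6-cycle, α^6 is the identity, so α^24 = α^0 there (24 ≡ 0 mod 6).
So α^24(1) = 1.

1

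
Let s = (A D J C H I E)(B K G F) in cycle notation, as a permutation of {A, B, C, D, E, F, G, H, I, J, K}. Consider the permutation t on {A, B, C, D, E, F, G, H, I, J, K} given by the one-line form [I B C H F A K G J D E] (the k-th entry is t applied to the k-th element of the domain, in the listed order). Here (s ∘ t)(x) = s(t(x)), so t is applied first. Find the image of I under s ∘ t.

C

First apply t: t(I) = J, then s(J) = C. Thus (s ∘ t)(I) = C.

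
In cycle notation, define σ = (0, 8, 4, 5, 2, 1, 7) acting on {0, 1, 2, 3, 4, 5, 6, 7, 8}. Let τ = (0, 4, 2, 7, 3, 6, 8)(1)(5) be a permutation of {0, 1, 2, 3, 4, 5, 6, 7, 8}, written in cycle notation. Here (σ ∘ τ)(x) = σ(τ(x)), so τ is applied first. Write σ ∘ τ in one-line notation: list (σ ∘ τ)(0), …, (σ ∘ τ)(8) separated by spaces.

For each element, apply τ then σ: 0 → 4 → 5; 1 → 1 → 7; 2 → 7 → 0; 3 → 6 → 6; 4 → 2 → 1; 5 → 5 → 2; 6 → 8 → 4; 7 → 3 → 3; 8 → 0 → 8.
Collecting the images, σ ∘ τ = [5 7 0 6 1 2 4 3 8].

5 7 0 6 1 2 4 3 8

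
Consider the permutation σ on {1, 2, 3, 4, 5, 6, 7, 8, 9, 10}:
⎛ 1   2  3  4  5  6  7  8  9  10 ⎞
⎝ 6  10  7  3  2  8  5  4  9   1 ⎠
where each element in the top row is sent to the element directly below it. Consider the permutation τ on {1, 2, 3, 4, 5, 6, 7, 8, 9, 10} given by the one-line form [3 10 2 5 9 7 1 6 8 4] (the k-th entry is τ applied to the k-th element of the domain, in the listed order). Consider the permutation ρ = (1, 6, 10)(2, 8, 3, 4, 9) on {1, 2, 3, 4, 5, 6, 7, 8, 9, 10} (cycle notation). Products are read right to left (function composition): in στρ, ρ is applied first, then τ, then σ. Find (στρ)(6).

3

Apply the permutations in order: ρ(6) = 10, then τ(10) = 4, then σ(4) = 3. So (στρ)(6) = 3.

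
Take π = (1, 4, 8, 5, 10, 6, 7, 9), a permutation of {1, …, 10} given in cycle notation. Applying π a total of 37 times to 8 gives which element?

8 lies in the 8-cycle (1, 4, 8, 5, 10, 6, 7, 9).
Since the cycle has length 8, π^37 acts on it the same as π^5 (37 mod 8 = 5).
Stepping 5 places around the cycle: 8 → 5 → 10 → 6 → 7 → 9.

9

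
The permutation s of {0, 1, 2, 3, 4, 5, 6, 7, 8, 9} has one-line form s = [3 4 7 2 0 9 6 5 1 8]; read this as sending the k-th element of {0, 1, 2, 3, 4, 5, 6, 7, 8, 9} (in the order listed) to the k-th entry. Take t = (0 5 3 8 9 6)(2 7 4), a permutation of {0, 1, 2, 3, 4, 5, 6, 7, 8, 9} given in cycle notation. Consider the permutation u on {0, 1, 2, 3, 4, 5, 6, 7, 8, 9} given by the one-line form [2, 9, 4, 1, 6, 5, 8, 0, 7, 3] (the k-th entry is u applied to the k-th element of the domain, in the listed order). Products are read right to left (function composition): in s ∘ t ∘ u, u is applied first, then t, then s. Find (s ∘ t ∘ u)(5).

2

Chase 5: u(5) = 5; t(5) = 3; s(3) = 2. Hence (s ∘ t ∘ u)(5) = 2.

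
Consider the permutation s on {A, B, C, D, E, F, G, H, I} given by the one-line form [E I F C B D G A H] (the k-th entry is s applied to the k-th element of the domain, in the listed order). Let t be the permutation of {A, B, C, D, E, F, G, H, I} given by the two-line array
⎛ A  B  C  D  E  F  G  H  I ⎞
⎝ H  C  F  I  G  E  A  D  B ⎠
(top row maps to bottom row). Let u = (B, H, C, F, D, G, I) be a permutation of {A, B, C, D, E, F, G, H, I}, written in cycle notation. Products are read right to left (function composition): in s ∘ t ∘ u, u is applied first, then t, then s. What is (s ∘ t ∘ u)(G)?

I

Apply the permutations in order: u(G) = I, then t(I) = B, then s(B) = I. So (s ∘ t ∘ u)(G) = I.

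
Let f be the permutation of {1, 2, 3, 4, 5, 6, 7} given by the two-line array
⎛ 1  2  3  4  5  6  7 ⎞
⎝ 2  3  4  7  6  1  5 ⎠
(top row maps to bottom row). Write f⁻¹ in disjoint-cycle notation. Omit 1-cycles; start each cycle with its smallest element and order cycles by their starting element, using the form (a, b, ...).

(1, 6, 5, 7, 4, 3, 2)

First write f in disjoint cycles: (1, 2, 3, 4, 7, 5, 6).
Reversing each cycle (and rotating so the smallest element leads) gives f⁻¹ = (1, 6, 5, 7, 4, 3, 2).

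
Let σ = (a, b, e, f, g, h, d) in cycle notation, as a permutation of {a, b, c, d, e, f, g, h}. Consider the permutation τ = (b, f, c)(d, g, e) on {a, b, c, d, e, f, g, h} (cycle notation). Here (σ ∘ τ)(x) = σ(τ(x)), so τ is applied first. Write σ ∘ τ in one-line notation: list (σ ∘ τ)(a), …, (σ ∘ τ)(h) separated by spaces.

(σ ∘ τ)(x) = σ(τ(x)). Computing each image: σ(τ(a)) = σ(a) = b, σ(τ(b)) = σ(f) = g, σ(τ(c)) = σ(b) = e, σ(τ(d)) = σ(g) = h, σ(τ(e)) = σ(d) = a, σ(τ(f)) = σ(c) = c, σ(τ(g)) = σ(e) = f, σ(τ(h)) = σ(h) = d.
Hence σ ∘ τ = [b g e h a c f d].

b g e h a c f d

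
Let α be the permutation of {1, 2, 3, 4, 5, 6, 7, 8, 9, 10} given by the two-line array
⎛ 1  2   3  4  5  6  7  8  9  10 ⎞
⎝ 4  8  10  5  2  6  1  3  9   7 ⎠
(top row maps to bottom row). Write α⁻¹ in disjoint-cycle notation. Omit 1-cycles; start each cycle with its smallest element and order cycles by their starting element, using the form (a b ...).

(1 7 10 3 8 2 5 4)

The cycle decomposition of α is (1 4 5 2 8 3 10 7).
The inverse reverses every cycle; in canonical form, α⁻¹ = (1 7 10 3 8 2 5 4).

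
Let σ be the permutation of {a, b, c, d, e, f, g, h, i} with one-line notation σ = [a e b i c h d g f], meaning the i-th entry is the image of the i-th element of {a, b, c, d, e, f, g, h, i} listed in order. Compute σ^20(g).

Tracing g → d → … returns to g after 5 steps, so g lies in a 5-cycle (d, i, f, h, g).
Since the cycle has length 5, σ^20 acts on it the same as σ^0 (20 mod 5 = 0).
So σ^20(g) = g.

g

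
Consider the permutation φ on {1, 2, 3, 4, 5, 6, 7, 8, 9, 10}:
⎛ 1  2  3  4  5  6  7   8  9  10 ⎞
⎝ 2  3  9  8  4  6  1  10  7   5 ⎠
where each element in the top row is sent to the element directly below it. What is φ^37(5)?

Tracing 5 → 4 → … returns to 5 after 4 steps, so 5 lies in a 4-cycle (4 8 10 5).
Powers repeat with period 4 on this cycle, and 37 mod 4 = 1, so φ^37(5) = φ^1(5).
Stepping 1 place around the cycle: 5 → 4.

4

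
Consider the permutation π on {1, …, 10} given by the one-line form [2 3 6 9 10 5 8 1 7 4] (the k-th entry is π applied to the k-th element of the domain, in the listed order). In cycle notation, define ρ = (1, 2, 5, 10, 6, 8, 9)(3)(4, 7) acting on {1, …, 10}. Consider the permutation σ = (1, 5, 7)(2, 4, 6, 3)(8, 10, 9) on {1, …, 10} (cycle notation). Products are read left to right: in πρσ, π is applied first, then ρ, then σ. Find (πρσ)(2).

2

Chase 2: π(2) = 3; ρ(3) = 3; σ(3) = 2. Hence (πρσ)(2) = 2.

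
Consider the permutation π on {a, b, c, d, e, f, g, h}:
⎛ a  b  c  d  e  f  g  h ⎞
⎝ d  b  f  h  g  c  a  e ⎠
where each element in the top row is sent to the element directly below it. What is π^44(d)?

a

Tracing d → h → … returns to d after 5 steps, so d lies in a 5-cycle (a d h e g).
Since the cycle has length 5, π^44 acts on it the same as π^4 (44 mod 5 = 4).
Stepping 4 places around the cycle: d → h → e → g → a.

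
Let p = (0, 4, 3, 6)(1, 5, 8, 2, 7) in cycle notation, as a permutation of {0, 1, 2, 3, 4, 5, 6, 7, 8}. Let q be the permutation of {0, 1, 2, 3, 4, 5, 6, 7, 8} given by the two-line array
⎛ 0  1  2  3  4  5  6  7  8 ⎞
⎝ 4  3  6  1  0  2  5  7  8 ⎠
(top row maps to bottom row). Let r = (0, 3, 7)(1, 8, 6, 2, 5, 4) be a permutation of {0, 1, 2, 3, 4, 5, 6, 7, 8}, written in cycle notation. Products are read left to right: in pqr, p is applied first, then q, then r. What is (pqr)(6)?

(pqr)(6) = r(q(p(6))). p(6) = 0, then q(0) = 4, then r(4) = 1, so the result is 1.

1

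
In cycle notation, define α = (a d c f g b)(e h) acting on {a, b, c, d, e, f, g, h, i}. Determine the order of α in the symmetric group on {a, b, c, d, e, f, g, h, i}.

The disjoint cycles have lengths 6, 2, 1.
The order of α is the least common multiple of its cycle lengths: lcm(6, 2) = 6.

6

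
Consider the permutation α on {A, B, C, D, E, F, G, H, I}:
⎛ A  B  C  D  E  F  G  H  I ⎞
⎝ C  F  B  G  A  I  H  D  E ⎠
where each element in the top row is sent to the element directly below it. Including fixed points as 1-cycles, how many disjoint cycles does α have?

The cycle decomposition is (A, C, B, F, I, E)(D, G, H), which has 2 cycles (counting 1-cycles).

2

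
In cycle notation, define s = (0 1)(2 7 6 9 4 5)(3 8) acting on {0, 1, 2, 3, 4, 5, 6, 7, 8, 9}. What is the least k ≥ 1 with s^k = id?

6

The cycle type of s is (6, 2, 2).
The order is lcm(6, 2, 2) = 6.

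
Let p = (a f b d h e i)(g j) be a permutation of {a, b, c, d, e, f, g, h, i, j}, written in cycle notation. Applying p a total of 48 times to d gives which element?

d lies in the 7-cycle (a f b d h e i).
Since the cycle has length 7, p^48 acts on it the same as p^6 (48 mod 7 = 6).
Stepping 6 places around the cycle: d → h → e → i → a → f → b.

b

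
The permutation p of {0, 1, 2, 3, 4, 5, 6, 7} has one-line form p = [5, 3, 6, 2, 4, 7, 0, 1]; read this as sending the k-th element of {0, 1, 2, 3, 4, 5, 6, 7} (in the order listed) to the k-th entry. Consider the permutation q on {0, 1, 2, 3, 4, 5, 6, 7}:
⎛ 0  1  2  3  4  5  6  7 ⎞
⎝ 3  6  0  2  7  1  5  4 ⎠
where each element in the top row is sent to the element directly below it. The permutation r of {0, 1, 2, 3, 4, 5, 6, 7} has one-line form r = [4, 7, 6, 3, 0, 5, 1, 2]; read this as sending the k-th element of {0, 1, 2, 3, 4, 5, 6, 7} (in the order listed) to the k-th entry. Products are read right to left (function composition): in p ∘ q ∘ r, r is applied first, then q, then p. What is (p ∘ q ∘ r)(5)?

(p ∘ q ∘ r)(5) = p(q(r(5))). r(5) = 5, then q(5) = 1, then p(1) = 3, so the result is 3.

3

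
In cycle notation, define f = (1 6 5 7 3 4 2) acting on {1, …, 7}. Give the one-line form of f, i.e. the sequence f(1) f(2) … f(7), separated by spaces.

Image by image: 1↦6, 2↦1, 3↦4, 4↦2, 5↦7, 6↦5, 7↦3.
Listing these in domain order gives 6 1 4 2 7 5 3.

6 1 4 2 7 5 3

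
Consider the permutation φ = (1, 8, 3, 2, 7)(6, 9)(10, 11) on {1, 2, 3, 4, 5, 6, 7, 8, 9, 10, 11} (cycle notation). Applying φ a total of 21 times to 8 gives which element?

8 lies in the 5-cycle (1, 8, 3, 2, 7).
Powers repeat with period 5 on this cycle, and 21 mod 5 = 1, so φ^21(8) = φ^1(8).
Stepping 1 place around the cycle: 8 → 3.

3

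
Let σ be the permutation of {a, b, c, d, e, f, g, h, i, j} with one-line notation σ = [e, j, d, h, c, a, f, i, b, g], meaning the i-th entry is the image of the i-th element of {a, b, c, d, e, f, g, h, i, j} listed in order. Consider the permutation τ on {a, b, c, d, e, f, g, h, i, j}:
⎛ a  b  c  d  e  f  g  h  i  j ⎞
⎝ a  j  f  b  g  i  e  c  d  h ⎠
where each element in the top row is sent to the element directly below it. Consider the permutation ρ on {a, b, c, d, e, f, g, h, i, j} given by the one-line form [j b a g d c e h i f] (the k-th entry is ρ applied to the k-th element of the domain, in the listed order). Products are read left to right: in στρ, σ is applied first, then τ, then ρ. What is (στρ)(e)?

Apply the permutations in order: σ(e) = c, then τ(c) = f, then ρ(f) = c. So (στρ)(e) = c.

c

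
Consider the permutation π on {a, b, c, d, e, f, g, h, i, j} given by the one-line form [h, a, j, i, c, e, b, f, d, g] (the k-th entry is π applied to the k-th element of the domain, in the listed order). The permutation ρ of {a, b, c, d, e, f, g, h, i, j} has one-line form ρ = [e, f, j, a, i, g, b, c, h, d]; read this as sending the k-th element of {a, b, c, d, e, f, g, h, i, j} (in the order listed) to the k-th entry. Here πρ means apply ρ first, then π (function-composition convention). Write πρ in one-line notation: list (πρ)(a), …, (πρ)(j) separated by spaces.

c e g h d b a j f i

(πρ)(x) = π(ρ(x)). Computing each image: π(ρ(a)) = π(e) = c, π(ρ(b)) = π(f) = e, π(ρ(c)) = π(j) = g, π(ρ(d)) = π(a) = h, π(ρ(e)) = π(i) = d, π(ρ(f)) = π(g) = b, π(ρ(g)) = π(b) = a, π(ρ(h)) = π(c) = j, π(ρ(i)) = π(h) = f, π(ρ(j)) = π(d) = i.
Hence πρ = [c e g h d b a j f i].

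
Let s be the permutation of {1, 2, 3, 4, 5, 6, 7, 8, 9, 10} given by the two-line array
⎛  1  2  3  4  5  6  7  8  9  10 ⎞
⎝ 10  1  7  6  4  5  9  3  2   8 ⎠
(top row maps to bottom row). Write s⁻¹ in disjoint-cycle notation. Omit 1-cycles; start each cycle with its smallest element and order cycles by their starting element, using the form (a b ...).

(1 2 9 7 3 8 10)(4 5 6)

First write s in disjoint cycles: (1 10 8 3 7 9 2)(4 6 5).
The inverse reverses every cycle; in canonical form, s⁻¹ = (1 2 9 7 3 8 10)(4 5 6).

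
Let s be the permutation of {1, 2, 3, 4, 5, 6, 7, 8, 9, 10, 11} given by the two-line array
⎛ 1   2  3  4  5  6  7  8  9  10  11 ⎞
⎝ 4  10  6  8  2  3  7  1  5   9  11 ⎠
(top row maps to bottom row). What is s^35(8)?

Tracing 8 → 1 → … returns to 8 after 3 steps, so 8 lies in a 3-cycle (1 4 8).
Powers repeat with period 3 on this cycle, and 35 mod 3 = 2, so s^35(8) = s^2(8).
Stepping 2 places around the cycle: 8 → 1 → 4.

4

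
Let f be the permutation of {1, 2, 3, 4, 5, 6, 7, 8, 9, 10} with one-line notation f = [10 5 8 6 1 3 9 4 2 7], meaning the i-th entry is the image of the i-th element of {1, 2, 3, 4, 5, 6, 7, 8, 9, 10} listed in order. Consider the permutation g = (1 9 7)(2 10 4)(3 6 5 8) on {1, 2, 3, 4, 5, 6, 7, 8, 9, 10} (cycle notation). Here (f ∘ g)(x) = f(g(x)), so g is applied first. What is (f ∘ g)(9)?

First apply g: g(9) = 7, then f(7) = 9. Thus (f ∘ g)(9) = 9.

9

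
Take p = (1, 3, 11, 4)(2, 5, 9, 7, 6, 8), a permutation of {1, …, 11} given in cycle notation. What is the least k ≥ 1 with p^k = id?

The cycle type of p is (6, 4, 1).
The order is lcm(6, 4) = 12.

12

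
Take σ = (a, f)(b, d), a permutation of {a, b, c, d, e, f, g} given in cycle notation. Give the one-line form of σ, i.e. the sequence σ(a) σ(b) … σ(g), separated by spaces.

Each element maps to the next entry in its cycle (wrapping to the front): a→f, b→d, c→c, d→b, e→e, f→a, g→g.
Listing these in domain order gives f d c b e a g.

f d c b e a g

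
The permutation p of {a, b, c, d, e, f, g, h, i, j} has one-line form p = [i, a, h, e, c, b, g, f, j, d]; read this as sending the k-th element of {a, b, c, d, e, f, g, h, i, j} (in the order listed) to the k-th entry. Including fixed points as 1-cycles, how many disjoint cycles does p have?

2

The cycle decomposition is (a, i, j, d, e, c, h, f, b)(g), which has 2 cycles (counting 1-cycles).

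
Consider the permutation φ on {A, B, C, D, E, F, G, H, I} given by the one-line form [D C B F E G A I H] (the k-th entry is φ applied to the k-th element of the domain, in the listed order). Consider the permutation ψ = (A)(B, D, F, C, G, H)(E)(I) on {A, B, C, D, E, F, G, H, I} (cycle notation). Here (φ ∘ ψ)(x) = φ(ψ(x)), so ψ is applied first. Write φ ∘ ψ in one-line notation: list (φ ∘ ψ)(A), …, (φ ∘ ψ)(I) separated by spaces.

D F A G E B I C H

(φ ∘ ψ)(x) = φ(ψ(x)). Computing each image: φ(ψ(A)) = φ(A) = D, φ(ψ(B)) = φ(D) = F, φ(ψ(C)) = φ(G) = A, φ(ψ(D)) = φ(F) = G, φ(ψ(E)) = φ(E) = E, φ(ψ(F)) = φ(C) = B, φ(ψ(G)) = φ(H) = I, φ(ψ(H)) = φ(B) = C, φ(ψ(I)) = φ(I) = H.
Hence φ ∘ ψ = [D F A G E B I C H].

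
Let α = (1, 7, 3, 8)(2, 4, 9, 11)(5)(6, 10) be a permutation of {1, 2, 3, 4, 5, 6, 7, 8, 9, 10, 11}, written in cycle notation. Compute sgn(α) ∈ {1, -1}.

-1

The cycle lengths are 4, 4, 2, 1.
A cycle of length ℓ contributes ℓ−1 transpositions, so α is a product of 3 + 3 + 1 = 7 transpositions — odd.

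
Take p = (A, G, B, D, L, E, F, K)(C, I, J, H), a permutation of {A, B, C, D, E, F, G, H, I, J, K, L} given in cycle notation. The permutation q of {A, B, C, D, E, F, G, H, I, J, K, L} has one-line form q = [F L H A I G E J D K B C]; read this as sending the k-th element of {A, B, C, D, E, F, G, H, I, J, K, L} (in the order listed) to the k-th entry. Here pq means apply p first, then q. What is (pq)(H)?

H

(pq)(H) = q(p(H)). p(H) = C, then q(C) = H. So (pq)(H) = H.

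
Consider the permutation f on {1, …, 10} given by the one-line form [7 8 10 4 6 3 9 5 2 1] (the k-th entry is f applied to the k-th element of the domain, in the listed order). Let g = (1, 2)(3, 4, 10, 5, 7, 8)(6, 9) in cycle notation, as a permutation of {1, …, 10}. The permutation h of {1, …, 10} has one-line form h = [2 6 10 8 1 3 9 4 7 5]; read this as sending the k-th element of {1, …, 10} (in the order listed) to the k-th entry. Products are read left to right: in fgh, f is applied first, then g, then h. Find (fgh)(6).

(fgh)(6) = h(g(f(6))). f(6) = 3, then g(3) = 4, then h(4) = 8, so the result is 8.

8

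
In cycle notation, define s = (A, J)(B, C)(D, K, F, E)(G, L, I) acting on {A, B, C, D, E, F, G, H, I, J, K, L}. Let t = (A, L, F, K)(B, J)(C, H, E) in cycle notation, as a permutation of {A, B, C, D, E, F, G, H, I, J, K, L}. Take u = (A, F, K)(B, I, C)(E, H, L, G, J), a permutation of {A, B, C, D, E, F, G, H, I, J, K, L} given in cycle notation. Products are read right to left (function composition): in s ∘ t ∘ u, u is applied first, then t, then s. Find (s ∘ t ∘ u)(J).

Chase J: u(J) = E; t(E) = C; s(C) = B. Hence (s ∘ t ∘ u)(J) = B.

B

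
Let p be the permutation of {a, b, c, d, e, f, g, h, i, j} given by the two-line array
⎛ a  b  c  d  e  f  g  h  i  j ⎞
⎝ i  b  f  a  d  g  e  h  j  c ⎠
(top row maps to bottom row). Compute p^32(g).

g

Tracing g → e → … returns to g after 8 steps, so g lies in an 8-cycle (a i j c f g e d).
On an 8-cycle, p^8 is the identity, so p^32 = p^0 there (32 ≡ 0 mod 8).
So p^32(g) = g.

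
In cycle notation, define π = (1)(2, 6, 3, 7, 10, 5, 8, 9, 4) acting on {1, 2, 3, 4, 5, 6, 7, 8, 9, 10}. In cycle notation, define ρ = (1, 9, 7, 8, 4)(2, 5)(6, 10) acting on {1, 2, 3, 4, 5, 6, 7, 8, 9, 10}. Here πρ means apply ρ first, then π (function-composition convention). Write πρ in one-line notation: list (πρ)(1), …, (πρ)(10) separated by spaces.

(πρ)(x) = π(ρ(x)). Computing each image: π(ρ(1)) = π(9) = 4, π(ρ(2)) = π(5) = 8, π(ρ(3)) = π(3) = 7, π(ρ(4)) = π(1) = 1, π(ρ(5)) = π(2) = 6, π(ρ(6)) = π(10) = 5, π(ρ(7)) = π(8) = 9, π(ρ(8)) = π(4) = 2, π(ρ(9)) = π(7) = 10, π(ρ(10)) = π(6) = 3.
Hence πρ = [4 8 7 1 6 5 9 2 10 3].

4 8 7 1 6 5 9 2 10 3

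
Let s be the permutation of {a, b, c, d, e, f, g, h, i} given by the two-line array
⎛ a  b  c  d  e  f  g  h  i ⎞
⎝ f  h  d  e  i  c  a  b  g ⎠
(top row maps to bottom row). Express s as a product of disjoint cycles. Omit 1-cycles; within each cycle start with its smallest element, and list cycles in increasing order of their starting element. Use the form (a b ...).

Iterating s from a gives a → f → c → d → e → i → g → a; that is the 7-cycle (a f c d e i g).
Repeating from the next unused element and collecting all non-trivial cycles gives (a f c d e i g)(b h).

(a f c d e i g)(b h)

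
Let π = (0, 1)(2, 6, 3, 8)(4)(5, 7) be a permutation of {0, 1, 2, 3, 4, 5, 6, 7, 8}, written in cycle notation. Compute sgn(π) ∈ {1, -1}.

-1

The cycle lengths are 4, 2, 2, 1.
A cycle of length ℓ contributes ℓ−1 transpositions, so π is a product of 3 + 1 + 1 = 5 transpositions — odd.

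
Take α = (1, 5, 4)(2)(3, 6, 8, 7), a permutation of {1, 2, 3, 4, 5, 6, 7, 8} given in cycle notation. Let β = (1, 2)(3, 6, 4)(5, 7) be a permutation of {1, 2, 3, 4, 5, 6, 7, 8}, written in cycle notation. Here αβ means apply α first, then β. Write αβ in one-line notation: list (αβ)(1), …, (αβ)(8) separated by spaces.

7 1 4 2 3 8 6 5

(αβ)(x) = β(α(x)). Computing each image: β(α(1)) = β(5) = 7, β(α(2)) = β(2) = 1, β(α(3)) = β(6) = 4, β(α(4)) = β(1) = 2, β(α(5)) = β(4) = 3, β(α(6)) = β(8) = 8, β(α(7)) = β(3) = 6, β(α(8)) = β(7) = 5.
Hence αβ = [7 1 4 2 3 8 6 5].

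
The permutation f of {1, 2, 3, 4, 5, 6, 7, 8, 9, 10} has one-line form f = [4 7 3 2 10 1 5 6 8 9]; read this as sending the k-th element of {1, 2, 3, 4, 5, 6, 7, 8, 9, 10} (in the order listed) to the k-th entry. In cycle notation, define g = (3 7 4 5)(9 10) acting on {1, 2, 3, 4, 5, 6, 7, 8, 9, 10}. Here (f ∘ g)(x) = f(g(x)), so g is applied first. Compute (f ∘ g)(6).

g(6) = 6, then f(6) = 1; composing gives (f ∘ g)(6) = 1.

1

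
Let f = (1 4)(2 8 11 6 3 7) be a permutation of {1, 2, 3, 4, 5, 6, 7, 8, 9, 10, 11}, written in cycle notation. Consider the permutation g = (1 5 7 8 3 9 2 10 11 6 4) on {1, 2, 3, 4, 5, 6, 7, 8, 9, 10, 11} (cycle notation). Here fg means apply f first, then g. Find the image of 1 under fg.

(fg)(1) = g(f(1)). f(1) = 4, then g(4) = 1. So (fg)(1) = 1.

1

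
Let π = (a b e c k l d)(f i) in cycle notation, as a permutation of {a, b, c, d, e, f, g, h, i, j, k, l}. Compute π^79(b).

c

b lies in the 7-cycle (a b e c k l d).
Powers repeat with period 7 on this cycle, and 79 mod 7 = 2, so π^79(b) = π^2(b).
Stepping 2 places around the cycle: b → e → c.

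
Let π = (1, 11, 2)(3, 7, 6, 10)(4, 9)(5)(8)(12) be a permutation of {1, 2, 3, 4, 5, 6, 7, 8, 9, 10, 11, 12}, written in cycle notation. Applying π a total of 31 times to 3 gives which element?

10

3 lies in the 4-cycle (3, 7, 6, 10).
On a 4-cycle, π^4 is the identity, so π^31 = π^3 there (31 ≡ 3 mod 4).
Advancing 3 steps from 3: 3 → 7 → 6 → 10.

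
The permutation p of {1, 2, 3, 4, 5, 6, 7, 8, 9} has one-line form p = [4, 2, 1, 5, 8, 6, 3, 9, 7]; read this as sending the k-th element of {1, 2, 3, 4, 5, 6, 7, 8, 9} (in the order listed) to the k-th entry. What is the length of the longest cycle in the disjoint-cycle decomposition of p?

Decomposing into disjoint cycles gives (1, 4, 5, 8, 9, 7, 3); the longest has length 7.

7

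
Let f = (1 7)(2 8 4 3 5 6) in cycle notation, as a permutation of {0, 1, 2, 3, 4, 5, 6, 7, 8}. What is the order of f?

6

The disjoint cycles have lengths 6, 2, 1.
Since disjoint cycles commute, ord(f) = lcm(6, 2) = 6.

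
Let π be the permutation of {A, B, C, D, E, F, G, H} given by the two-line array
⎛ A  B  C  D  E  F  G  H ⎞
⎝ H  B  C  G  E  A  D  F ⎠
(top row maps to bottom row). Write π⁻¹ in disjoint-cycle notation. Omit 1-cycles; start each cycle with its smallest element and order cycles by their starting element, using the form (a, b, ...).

(A, F, H)(D, G)

First write π in disjoint cycles: (A, H, F)(D, G).
Reversing each cycle (and rotating so the smallest element leads) gives π⁻¹ = (A, F, H)(D, G).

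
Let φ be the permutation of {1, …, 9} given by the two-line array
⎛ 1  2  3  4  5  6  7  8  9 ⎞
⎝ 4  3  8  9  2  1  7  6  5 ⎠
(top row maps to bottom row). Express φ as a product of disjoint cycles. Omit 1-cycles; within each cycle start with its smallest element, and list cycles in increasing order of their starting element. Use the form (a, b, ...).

Start at 1 and follow images: 1 → 4 → 9 → 5 → 2 → 3 → 8 → 6 → 1, giving the cycle (1, 4, 9, 5, 2, 3, 8, 6).
Continuing from each remaining unvisited element yields (1, 4, 9, 5, 2, 3, 8, 6).

(1, 4, 9, 5, 2, 3, 8, 6)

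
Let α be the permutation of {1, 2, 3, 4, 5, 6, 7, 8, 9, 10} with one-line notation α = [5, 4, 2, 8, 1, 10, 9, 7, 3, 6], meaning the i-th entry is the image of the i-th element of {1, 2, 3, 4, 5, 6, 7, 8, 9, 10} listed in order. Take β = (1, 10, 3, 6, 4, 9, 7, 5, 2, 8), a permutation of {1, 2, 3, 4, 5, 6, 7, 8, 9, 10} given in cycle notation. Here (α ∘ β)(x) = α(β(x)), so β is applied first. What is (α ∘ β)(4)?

3

β(4) = 9, then α(9) = 3; composing gives (α ∘ β)(4) = 3.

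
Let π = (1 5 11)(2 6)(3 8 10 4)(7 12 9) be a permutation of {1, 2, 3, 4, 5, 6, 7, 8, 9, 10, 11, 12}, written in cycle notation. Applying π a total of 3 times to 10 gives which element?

10 lies in the 4-cycle (3 8 10 4).
Stepping 3 places around the cycle: 10 → 4 → 3 → 8.

8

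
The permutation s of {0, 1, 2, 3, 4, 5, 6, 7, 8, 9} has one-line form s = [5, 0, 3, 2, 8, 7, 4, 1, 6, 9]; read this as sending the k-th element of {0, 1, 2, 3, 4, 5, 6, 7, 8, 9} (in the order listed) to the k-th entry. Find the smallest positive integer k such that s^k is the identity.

The disjoint-cycle form of s has cycle lengths 4, 3, 2, 1.
The order is lcm(4, 3, 2) = 12.

12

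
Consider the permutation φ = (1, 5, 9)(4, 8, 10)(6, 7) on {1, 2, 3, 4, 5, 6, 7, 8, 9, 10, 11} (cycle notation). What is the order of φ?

6

The disjoint cycles have lengths 3, 3, 2, 1, 1, 1.
The order is lcm(3, 3, 2) = 6.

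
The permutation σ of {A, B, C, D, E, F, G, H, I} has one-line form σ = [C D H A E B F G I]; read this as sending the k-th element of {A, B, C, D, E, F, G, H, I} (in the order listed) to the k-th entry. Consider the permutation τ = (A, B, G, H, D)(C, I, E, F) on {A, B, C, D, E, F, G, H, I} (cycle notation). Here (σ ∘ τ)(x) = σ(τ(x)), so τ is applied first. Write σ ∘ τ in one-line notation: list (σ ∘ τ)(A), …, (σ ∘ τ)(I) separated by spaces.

D F I C B H G A E

For each element, apply τ then σ: A → B → D; B → G → F; C → I → I; D → A → C; E → F → B; F → C → H; G → H → G; H → D → A; I → E → E.
So σ ∘ τ in one-line form is D F I C B H G A E.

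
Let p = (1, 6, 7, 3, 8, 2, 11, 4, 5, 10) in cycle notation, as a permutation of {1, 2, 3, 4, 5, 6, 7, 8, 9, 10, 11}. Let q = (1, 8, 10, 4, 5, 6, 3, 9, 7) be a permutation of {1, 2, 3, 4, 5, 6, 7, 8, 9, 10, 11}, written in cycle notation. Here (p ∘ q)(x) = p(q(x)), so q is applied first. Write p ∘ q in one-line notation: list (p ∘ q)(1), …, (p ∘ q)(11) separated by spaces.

2 11 9 10 7 8 6 1 3 5 4

For each element, apply q then p: 1 → 8 → 2; 2 → 2 → 11; 3 → 9 → 9; 4 → 5 → 10; 5 → 6 → 7; 6 → 3 → 8; 7 → 1 → 6; 8 → 10 → 1; 9 → 7 → 3; 10 → 4 → 5; 11 → 11 → 4.
Collecting the images, p ∘ q = [2 11 9 10 7 8 6 1 3 5 4].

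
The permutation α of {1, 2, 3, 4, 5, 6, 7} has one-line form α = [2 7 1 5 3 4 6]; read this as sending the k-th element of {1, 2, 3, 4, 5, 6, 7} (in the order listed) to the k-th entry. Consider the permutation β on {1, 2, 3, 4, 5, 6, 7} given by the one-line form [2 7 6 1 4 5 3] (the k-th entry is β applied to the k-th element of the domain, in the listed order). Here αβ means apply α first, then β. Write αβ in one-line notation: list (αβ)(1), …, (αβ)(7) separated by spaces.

7 3 2 4 6 1 5

(αβ)(x) = β(α(x)). Computing each image: β(α(1)) = β(2) = 7, β(α(2)) = β(7) = 3, β(α(3)) = β(1) = 2, β(α(4)) = β(5) = 4, β(α(5)) = β(3) = 6, β(α(6)) = β(4) = 1, β(α(7)) = β(6) = 5.
Hence αβ = [7 3 2 4 6 1 5].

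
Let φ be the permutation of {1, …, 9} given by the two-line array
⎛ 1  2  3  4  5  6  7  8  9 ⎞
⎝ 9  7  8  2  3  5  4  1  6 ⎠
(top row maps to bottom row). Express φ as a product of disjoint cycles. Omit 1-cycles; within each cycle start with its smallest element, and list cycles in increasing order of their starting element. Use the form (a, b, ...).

Start at 1 and follow images: 1 → 9 → 6 → 5 → 3 → 8 → 1, giving the cycle (1, 9, 6, 5, 3, 8).
Continuing from each remaining unvisited element yields (1, 9, 6, 5, 3, 8)(2, 7, 4).

(1, 9, 6, 5, 3, 8)(2, 7, 4)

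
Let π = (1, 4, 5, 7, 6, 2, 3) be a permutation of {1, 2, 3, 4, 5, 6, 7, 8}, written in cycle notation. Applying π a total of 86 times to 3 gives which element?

4

3 lies in the 7-cycle (1, 4, 5, 7, 6, 2, 3).
On a 7-cycle, π^7 is the identity, so π^86 = π^2 there (86 ≡ 2 mod 7).
Advancing 2 steps from 3: 3 → 1 → 4.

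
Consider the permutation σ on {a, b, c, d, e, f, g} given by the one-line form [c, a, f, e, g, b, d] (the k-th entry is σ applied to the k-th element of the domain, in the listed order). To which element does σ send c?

f

c is element number 3 of the domain, and entry number 3 of the one-line form is f, so σ(c) = f.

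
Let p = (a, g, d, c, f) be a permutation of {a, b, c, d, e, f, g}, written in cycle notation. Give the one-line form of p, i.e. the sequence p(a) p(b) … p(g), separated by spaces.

Each element maps to the next entry in its cycle (wrapping to the front): a→g, b→b, c→f, d→c, e→e, f→a, g→d.
Listing these in domain order gives g b f c e a d.

g b f c e a d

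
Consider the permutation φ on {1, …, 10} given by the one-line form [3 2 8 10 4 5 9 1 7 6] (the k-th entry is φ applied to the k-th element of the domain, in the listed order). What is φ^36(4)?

Tracing 4 → 10 → … returns to 4 after 4 steps, so 4 lies in a 4-cycle (4, 10, 6, 5).
Since the cycle has length 4, φ^36 acts on it the same as φ^0 (36 mod 4 = 0).
So φ^36(4) = 4.

4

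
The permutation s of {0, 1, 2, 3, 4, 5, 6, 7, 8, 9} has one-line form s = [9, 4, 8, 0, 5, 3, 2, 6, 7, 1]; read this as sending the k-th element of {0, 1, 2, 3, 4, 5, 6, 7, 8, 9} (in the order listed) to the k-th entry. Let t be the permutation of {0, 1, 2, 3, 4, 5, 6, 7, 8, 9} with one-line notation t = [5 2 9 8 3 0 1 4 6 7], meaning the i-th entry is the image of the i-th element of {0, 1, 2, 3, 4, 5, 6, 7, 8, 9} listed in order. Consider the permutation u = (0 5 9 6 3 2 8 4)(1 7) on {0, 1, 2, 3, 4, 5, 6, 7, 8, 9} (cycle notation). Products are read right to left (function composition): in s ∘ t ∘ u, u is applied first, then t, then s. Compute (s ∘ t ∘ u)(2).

Chase 2: u(2) = 8; t(8) = 6; s(6) = 2. Hence (s ∘ t ∘ u)(2) = 2.

2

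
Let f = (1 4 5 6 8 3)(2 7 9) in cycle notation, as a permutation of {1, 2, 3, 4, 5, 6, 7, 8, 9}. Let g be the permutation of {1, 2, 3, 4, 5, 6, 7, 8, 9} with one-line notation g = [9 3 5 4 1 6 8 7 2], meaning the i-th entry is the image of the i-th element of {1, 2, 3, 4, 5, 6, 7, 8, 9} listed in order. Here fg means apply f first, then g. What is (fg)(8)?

5

First apply f: f(8) = 3, then g(3) = 5. Thus (fg)(8) = 5.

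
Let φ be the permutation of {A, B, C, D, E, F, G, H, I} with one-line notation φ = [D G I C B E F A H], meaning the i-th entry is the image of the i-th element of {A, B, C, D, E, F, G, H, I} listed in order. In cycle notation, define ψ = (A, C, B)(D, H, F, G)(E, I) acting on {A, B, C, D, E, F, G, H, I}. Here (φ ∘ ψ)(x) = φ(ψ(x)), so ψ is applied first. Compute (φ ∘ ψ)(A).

(φ ∘ ψ)(A) = φ(ψ(A)). ψ(A) = C, then φ(C) = I. So (φ ∘ ψ)(A) = I.

I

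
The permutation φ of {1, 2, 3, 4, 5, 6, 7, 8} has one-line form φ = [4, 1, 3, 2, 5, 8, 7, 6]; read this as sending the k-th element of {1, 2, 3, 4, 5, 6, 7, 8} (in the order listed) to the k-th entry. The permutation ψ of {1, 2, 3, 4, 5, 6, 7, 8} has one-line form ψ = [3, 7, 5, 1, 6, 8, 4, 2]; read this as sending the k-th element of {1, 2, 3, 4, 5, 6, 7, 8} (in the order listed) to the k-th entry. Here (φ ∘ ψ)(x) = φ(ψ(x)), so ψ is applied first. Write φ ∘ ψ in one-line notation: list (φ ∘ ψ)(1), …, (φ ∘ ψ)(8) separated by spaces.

3 7 5 4 8 6 2 1

Chase each element through ψ then φ: 1 → 3 → 3; 2 → 7 → 7; 3 → 5 → 5; 4 → 1 → 4; 5 → 6 → 8; 6 → 8 → 6; 7 → 4 → 2; 8 → 2 → 1.
So φ ∘ ψ in one-line form is 3 7 5 4 8 6 2 1.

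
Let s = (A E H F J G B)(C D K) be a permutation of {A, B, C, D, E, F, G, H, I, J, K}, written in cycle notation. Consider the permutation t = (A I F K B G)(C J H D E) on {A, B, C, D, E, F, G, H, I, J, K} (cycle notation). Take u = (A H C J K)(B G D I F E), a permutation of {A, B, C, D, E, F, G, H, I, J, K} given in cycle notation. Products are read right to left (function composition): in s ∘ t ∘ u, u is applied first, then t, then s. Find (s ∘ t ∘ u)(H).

Apply the permutations in order: u(H) = C, then t(C) = J, then s(J) = G. So (s ∘ t ∘ u)(H) = G.

G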